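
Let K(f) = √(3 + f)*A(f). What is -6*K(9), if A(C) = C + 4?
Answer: -156*√3 ≈ -270.20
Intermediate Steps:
A(C) = 4 + C
K(f) = √(3 + f)*(4 + f)
-6*K(9) = -6*√(3 + 9)*(4 + 9) = -6*√12*13 = -6*2*√3*13 = -156*√3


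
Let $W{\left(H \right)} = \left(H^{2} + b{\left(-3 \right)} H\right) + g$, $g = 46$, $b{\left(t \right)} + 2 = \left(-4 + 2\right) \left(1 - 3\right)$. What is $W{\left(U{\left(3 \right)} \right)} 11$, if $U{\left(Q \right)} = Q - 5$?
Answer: $506$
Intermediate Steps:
$b{\left(t \right)} = 2$ ($b{\left(t \right)} = -2 + \left(-4 + 2\right) \left(1 - 3\right) = -2 - -4 = -2 + 4 = 2$)
$U{\left(Q \right)} = -5 + Q$
$W{\left(H \right)} = 46 + H^{2} + 2 H$ ($W{\left(H \right)} = \left(H^{2} + 2 H\right) + 46 = 46 + H^{2} + 2 H$)
$W{\left(U{\left(3 \right)} \right)} 11 = \left(46 + \left(-5 + 3\right)^{2} + 2 \left(-5 + 3\right)\right) 11 = \left(46 + \left(-2\right)^{2} + 2 \left(-2\right)\right) 11 = \left(46 + 4 - 4\right) 11 = 46 \cdot 11 = 506$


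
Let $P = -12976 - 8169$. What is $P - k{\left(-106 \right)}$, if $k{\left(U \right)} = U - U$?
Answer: $-21145$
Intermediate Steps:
$P = -21145$
$k{\left(U \right)} = 0$
$P - k{\left(-106 \right)} = -21145 - 0 = -21145 + 0 = -21145$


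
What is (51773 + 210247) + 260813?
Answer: 522833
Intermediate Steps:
(51773 + 210247) + 260813 = 262020 + 260813 = 522833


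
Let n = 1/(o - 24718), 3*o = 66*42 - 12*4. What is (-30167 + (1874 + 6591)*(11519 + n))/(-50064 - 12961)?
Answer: -464191034323/300125050 ≈ -1546.7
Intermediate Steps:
o = 908 (o = (66*42 - 12*4)/3 = (2772 - 48)/3 = (1/3)*2724 = 908)
n = -1/23810 (n = 1/(908 - 24718) = 1/(-23810) = -1/23810 ≈ -4.1999e-5)
(-30167 + (1874 + 6591)*(11519 + n))/(-50064 - 12961) = (-30167 + (1874 + 6591)*(11519 - 1/23810))/(-50064 - 12961) = (-30167 + 8465*(274267389/23810))/(-63025) = (-30167 + 464334689577/4762)*(-1/63025) = (464191034323/4762)*(-1/63025) = -464191034323/300125050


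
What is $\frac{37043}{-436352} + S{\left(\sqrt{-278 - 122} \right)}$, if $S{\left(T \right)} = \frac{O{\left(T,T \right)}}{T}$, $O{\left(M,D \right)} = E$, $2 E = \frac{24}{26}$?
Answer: $- \frac{37043}{436352} - \frac{3 i}{130} \approx -0.084893 - 0.023077 i$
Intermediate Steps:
$E = \frac{6}{13}$ ($E = \frac{24 \cdot \frac{1}{26}}{2} = \frac{1}{2} \cdot \frac{12}{13} = \frac{6}{13} \approx 0.46154$)
$O{\left(M,D \right)} = \frac{6}{13}$
$S{\left(T \right)} = \frac{6}{13 T}$
$\frac{37043}{-436352} + S{\left(\sqrt{-278 - 122} \right)} = \frac{37043}{-436352} + \frac{6}{13 \sqrt{-278 - 122}} = 37043 \left(- \frac{1}{436352}\right) + \frac{6}{13 \sqrt{-400}} = - \frac{37043}{436352} + \frac{6}{13 \cdot 20 i} = - \frac{37043}{436352} + \frac{6 \left(- \frac{i}{20}\right)}{13} = - \frac{37043}{436352} - \frac{3 i}{130}$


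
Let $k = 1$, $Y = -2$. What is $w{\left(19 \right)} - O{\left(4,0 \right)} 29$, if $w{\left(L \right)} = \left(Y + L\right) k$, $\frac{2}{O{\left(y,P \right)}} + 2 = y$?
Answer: $-12$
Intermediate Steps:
$O{\left(y,P \right)} = \frac{2}{-2 + y}$
$w{\left(L \right)} = -2 + L$ ($w{\left(L \right)} = \left(-2 + L\right) 1 = -2 + L$)
$w{\left(19 \right)} - O{\left(4,0 \right)} 29 = \left(-2 + 19\right) - \frac{2}{-2 + 4} \cdot 29 = 17 - \frac{2}{2} \cdot 29 = 17 - 2 \cdot \frac{1}{2} \cdot 29 = 17 - 1 \cdot 29 = 17 - 29 = -12$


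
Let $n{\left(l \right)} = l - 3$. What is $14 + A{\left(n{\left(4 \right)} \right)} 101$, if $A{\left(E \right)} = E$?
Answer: $115$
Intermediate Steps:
$n{\left(l \right)} = -3 + l$ ($n{\left(l \right)} = l - 3 = -3 + l$)
$14 + A{\left(n{\left(4 \right)} \right)} 101 = 14 + \left(-3 + 4\right) 101 = 14 + 1 \cdot 101 = 14 + 101 = 115$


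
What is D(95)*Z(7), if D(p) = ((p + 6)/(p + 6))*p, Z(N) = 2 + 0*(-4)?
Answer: 190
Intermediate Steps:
Z(N) = 2 (Z(N) = 2 + 0 = 2)
D(p) = p (D(p) = ((6 + p)/(6 + p))*p = 1*p = p)
D(95)*Z(7) = 95*2 = 190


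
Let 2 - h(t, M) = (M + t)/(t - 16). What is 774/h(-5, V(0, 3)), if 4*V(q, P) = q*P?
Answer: 16254/37 ≈ 439.30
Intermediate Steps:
V(q, P) = P*q/4 (V(q, P) = (q*P)/4 = (P*q)/4 = P*q/4)
h(t, M) = 2 - (M + t)/(-16 + t) (h(t, M) = 2 - (M + t)/(t - 16) = 2 - (M + t)/(-16 + t))
774/h(-5, V(0, 3)) = 774/(((-32 - 5 - 3*0/4)/(-16 - 5))) = 774/(((-32 - 5 - 1*0)/(-21))) = 774/((-(-32 - 5 + 0)/21)) = 774/((-1/21*(-37))) = 774/(37/21) = 774*(21/37) = 16254/37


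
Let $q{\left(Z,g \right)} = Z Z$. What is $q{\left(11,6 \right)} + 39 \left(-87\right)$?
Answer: $-3272$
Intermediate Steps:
$q{\left(Z,g \right)} = Z^{2}$
$q{\left(11,6 \right)} + 39 \left(-87\right) = 11^{2} + 39 \left(-87\right) = 121 - 3393 = -3272$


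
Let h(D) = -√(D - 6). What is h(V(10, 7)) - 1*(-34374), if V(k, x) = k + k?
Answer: 34374 - √14 ≈ 34370.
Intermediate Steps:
V(k, x) = 2*k
h(D) = -√(-6 + D)
h(V(10, 7)) - 1*(-34374) = -√(-6 + 2*10) - 1*(-34374) = -√(-6 + 20) + 34374 = -√14 + 34374 = 34374 - √14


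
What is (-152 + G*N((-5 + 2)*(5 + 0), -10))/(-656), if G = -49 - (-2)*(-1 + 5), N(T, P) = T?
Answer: -463/656 ≈ -0.70579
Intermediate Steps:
G = -41 (G = -49 - (-2)*4 = -49 - 1*(-8) = -49 + 8 = -41)
(-152 + G*N((-5 + 2)*(5 + 0), -10))/(-656) = (-152 - 41*(-5 + 2)*(5 + 0))/(-656) = (-152 - (-123)*5)*(-1/656) = (-152 - 41*(-15))*(-1/656) = (-152 + 615)*(-1/656) = 463*(-1/656) = -463/656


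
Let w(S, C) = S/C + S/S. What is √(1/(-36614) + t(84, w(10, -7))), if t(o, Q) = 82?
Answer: 103*√10361762/36614 ≈ 9.0554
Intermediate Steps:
w(S, C) = 1 + S/C (w(S, C) = S/C + 1 = 1 + S/C)
√(1/(-36614) + t(84, w(10, -7))) = √(1/(-36614) + 82) = √(-1/36614 + 82) = √(3002347/36614) = 103*√10361762/36614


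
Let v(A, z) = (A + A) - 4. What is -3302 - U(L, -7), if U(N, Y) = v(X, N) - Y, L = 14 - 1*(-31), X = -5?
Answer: -3295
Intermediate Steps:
v(A, z) = -4 + 2*A (v(A, z) = 2*A - 4 = -4 + 2*A)
L = 45 (L = 14 + 31 = 45)
U(N, Y) = -14 - Y (U(N, Y) = (-4 + 2*(-5)) - Y = (-4 - 10) - Y = -14 - Y)
-3302 - U(L, -7) = -3302 - (-14 - 1*(-7)) = -3302 - (-14 + 7) = -3302 - 1*(-7) = -3302 + 7 = -3295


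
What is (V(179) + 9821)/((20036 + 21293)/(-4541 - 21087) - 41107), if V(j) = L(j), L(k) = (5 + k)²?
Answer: -373118052/351177175 ≈ -1.0625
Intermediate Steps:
V(j) = (5 + j)²
(V(179) + 9821)/((20036 + 21293)/(-4541 - 21087) - 41107) = ((5 + 179)² + 9821)/((20036 + 21293)/(-4541 - 21087) - 41107) = (184² + 9821)/(41329/(-25628) - 41107) = (33856 + 9821)/(41329*(-1/25628) - 41107) = 43677/(-41329/25628 - 41107) = 43677/(-1053531525/25628) = 43677*(-25628/1053531525) = -373118052/351177175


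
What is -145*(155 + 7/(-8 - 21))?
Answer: -22440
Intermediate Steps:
-145*(155 + 7/(-8 - 21)) = -145*(155 + 7/(-29)) = -145*(155 + 7*(-1/29)) = -145*(155 - 7/29) = -145*4488/29 = -22440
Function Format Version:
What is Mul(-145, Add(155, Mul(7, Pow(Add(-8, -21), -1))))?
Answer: -22440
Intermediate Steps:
Mul(-145, Add(155, Mul(7, Pow(Add(-8, -21), -1)))) = Mul(-145, Add(155, Mul(7, Pow(-29, -1)))) = Mul(-145, Add(155, Mul(7, Rational(-1, 29)))) = Mul(-145, Add(155, Rational(-7, 29))) = Mul(-145, Rational(4488, 29)) = -22440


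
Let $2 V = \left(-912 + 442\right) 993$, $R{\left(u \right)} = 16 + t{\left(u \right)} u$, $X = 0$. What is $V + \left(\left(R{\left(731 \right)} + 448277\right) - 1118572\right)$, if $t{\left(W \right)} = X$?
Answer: $-903634$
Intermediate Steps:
$t{\left(W \right)} = 0$
$R{\left(u \right)} = 16$ ($R{\left(u \right)} = 16 + 0 u = 16 + 0 = 16$)
$V = -233355$ ($V = \frac{\left(-912 + 442\right) 993}{2} = \frac{\left(-470\right) 993}{2} = \frac{1}{2} \left(-466710\right) = -233355$)
$V + \left(\left(R{\left(731 \right)} + 448277\right) - 1118572\right) = -233355 + \left(\left(16 + 448277\right) - 1118572\right) = -233355 + \left(448293 - 1118572\right) = -233355 - 670279 = -903634$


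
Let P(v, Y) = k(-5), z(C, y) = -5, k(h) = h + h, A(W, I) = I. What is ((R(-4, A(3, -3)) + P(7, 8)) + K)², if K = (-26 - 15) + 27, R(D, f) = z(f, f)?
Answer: 841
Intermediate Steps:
k(h) = 2*h
P(v, Y) = -10 (P(v, Y) = 2*(-5) = -10)
R(D, f) = -5
K = -14 (K = -41 + 27 = -14)
((R(-4, A(3, -3)) + P(7, 8)) + K)² = ((-5 - 10) - 14)² = (-15 - 14)² = (-29)² = 841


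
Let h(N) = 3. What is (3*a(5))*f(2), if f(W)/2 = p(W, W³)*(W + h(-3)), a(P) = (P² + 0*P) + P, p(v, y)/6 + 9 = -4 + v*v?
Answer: -48600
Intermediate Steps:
p(v, y) = -78 + 6*v² (p(v, y) = -54 + 6*(-4 + v*v) = -54 + 6*(-4 + v²) = -54 + (-24 + 6*v²) = -78 + 6*v²)
a(P) = P + P² (a(P) = (P² + 0) + P = P² + P = P + P²)
f(W) = 2*(-78 + 6*W²)*(3 + W) (f(W) = 2*((-78 + 6*W²)*(W + 3)) = 2*((-78 + 6*W²)*(3 + W)) = 2*(-78 + 6*W²)*(3 + W))
(3*a(5))*f(2) = (3*(5*(1 + 5)))*(12*(-13 + 2²)*(3 + 2)) = (3*(5*6))*(12*(-13 + 4)*5) = (3*30)*(12*(-9)*5) = 90*(-540) = -48600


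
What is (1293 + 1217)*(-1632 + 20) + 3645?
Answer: -4042475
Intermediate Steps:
(1293 + 1217)*(-1632 + 20) + 3645 = 2510*(-1612) + 3645 = -4046120 + 3645 = -4042475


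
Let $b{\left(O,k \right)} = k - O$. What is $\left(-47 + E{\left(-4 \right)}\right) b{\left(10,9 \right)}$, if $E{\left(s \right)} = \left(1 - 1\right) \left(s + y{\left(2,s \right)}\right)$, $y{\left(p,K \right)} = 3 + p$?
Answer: $47$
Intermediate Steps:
$E{\left(s \right)} = 0$ ($E{\left(s \right)} = \left(1 - 1\right) \left(s + \left(3 + 2\right)\right) = 0 \left(s + 5\right) = 0 \left(5 + s\right) = 0$)
$\left(-47 + E{\left(-4 \right)}\right) b{\left(10,9 \right)} = \left(-47 + 0\right) \left(9 - 10\right) = - 47 \left(9 - 10\right) = \left(-47\right) \left(-1\right) = 47$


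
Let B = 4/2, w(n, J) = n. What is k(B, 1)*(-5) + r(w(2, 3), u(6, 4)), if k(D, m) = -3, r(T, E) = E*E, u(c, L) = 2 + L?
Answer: 51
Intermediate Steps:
B = 2 (B = 4*(1/2) = 2)
r(T, E) = E**2
k(B, 1)*(-5) + r(w(2, 3), u(6, 4)) = -3*(-5) + (2 + 4)**2 = 15 + 6**2 = 15 + 36 = 51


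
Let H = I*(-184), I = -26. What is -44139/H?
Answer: -44139/4784 ≈ -9.2264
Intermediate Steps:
H = 4784 (H = -26*(-184) = 4784)
-44139/H = -44139/4784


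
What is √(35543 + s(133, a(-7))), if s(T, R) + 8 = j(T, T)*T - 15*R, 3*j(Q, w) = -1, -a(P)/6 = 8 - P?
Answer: √331566/3 ≈ 191.94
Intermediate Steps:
a(P) = -48 + 6*P (a(P) = -6*(8 - P) = -48 + 6*P)
j(Q, w) = -⅓ (j(Q, w) = (⅓)*(-1) = -⅓)
s(T, R) = -8 - 15*R - T/3 (s(T, R) = -8 + (-T/3 - 15*R) = -8 + (-15*R - T/3) = -8 - 15*R - T/3)
√(35543 + s(133, a(-7))) = √(35543 + (-8 - 15*(-48 + 6*(-7)) - ⅓*133)) = √(35543 + (-8 - 15*(-48 - 42) - 133/3)) = √(35543 + (-8 - 15*(-90) - 133/3)) = √(35543 + (-8 + 1350 - 133/3)) = √(35543 + 3893/3) = √(110522/3) = √331566/3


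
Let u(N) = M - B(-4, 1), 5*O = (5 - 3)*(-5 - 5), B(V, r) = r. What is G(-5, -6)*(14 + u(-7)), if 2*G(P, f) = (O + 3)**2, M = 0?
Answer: 13/2 ≈ 6.5000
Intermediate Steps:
O = -4 (O = ((5 - 3)*(-5 - 5))/5 = (2*(-10))/5 = (1/5)*(-20) = -4)
G(P, f) = 1/2 (G(P, f) = (-4 + 3)**2/2 = (1/2)*(-1)**2 = (1/2)*1 = 1/2)
u(N) = -1 (u(N) = 0 - 1*1 = 0 - 1 = -1)
G(-5, -6)*(14 + u(-7)) = (14 - 1)/2 = (1/2)*13 = 13/2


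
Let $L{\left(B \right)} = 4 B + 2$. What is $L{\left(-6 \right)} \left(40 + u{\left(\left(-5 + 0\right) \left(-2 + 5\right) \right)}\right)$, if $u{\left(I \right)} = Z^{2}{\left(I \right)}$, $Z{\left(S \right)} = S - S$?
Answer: $-880$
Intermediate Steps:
$Z{\left(S \right)} = 0$
$L{\left(B \right)} = 2 + 4 B$
$u{\left(I \right)} = 0$ ($u{\left(I \right)} = 0^{2} = 0$)
$L{\left(-6 \right)} \left(40 + u{\left(\left(-5 + 0\right) \left(-2 + 5\right) \right)}\right) = \left(2 + 4 \left(-6\right)\right) \left(40 + 0\right) = \left(2 - 24\right) 40 = \left(-22\right) 40 = -880$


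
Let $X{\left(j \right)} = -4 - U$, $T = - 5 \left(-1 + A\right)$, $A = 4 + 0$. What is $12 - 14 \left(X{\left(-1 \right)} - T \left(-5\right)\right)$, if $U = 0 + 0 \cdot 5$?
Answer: $1118$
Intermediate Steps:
$A = 4$
$T = -15$ ($T = - 5 \left(-1 + 4\right) = \left(-5\right) 3 = -15$)
$U = 0$ ($U = 0 + 0 = 0$)
$X{\left(j \right)} = -4$ ($X{\left(j \right)} = -4 - 0 = -4 + 0 = -4$)
$12 - 14 \left(X{\left(-1 \right)} - T \left(-5\right)\right) = 12 - 14 \left(-4 - \left(-15\right) \left(-5\right)\right) = 12 - 14 \left(-4 - 75\right) = 12 - -1106 = 12 + 1106 = 1118$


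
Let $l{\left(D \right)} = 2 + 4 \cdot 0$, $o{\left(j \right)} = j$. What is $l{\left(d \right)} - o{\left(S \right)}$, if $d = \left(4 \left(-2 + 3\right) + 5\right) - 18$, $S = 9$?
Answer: $-7$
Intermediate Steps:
$d = -9$ ($d = \left(4 \cdot 1 + 5\right) - 18 = \left(4 + 5\right) - 18 = 9 - 18 = -9$)
$l{\left(D \right)} = 2$ ($l{\left(D \right)} = 2 + 0 = 2$)
$l{\left(d \right)} - o{\left(S \right)} = 2 - 9 = -7$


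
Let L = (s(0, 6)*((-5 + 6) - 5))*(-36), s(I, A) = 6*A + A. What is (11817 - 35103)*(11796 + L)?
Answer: -415515384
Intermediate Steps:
s(I, A) = 7*A
L = 6048 (L = ((7*6)*((-5 + 6) - 5))*(-36) = (42*(1 - 5))*(-36) = (42*(-4))*(-36) = -168*(-36) = 6048)
(11817 - 35103)*(11796 + L) = (11817 - 35103)*(11796 + 6048) = -23286*17844 = -415515384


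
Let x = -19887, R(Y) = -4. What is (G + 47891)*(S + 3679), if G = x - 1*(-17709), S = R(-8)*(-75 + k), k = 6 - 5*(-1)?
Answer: 179880655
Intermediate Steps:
k = 11 (k = 6 + 5 = 11)
S = 256 (S = -4*(-75 + 11) = -4*(-64) = 256)
G = -2178 (G = -19887 - 1*(-17709) = -19887 + 17709 = -2178)
(G + 47891)*(S + 3679) = (-2178 + 47891)*(256 + 3679) = 45713*3935 = 179880655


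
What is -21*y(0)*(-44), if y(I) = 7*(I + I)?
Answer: 0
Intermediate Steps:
y(I) = 14*I (y(I) = 7*(2*I) = 14*I)
-21*y(0)*(-44) = -294*0*(-44) = -21*0*(-44) = 0*(-44) = 0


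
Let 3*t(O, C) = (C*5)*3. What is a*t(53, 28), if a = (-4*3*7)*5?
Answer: -58800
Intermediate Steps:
t(O, C) = 5*C (t(O, C) = ((C*5)*3)/3 = ((5*C)*3)/3 = (15*C)/3 = 5*C)
a = -420 (a = -12*7*5 = -84*5 = -420)
a*t(53, 28) = -2100*28 = -420*140 = -58800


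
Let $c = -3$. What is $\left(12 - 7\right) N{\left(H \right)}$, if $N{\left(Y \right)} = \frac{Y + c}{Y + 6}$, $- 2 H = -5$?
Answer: $- \frac{5}{17} \approx -0.29412$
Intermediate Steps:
$H = \frac{5}{2}$ ($H = \left(- \frac{1}{2}\right) \left(-5\right) = \frac{5}{2} \approx 2.5$)
$N{\left(Y \right)} = \frac{-3 + Y}{6 + Y}$ ($N{\left(Y \right)} = \frac{Y - 3}{Y + 6} = \frac{-3 + Y}{6 + Y}$)
$\left(12 - 7\right) N{\left(H \right)} = \left(12 - 7\right) \frac{-3 + \frac{5}{2}}{6 + \frac{5}{2}} = 5 \frac{1}{\frac{17}{2}} \left(- \frac{1}{2}\right) = 5 \cdot \frac{2}{17} \left(- \frac{1}{2}\right) = 5 \left(- \frac{1}{17}\right) = - \frac{5}{17}$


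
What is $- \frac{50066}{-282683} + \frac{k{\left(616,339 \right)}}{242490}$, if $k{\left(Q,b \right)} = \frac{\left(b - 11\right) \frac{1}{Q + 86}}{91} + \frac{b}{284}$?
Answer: $\frac{22026510241736737}{124362765108186696} \approx 0.17711$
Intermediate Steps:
$k{\left(Q,b \right)} = \frac{b}{284} + \frac{-11 + b}{91 \left(86 + Q\right)}$ ($k{\left(Q,b \right)} = \frac{-11 + b}{86 + Q} \frac{1}{91} + b \frac{1}{284} = \frac{-11 + b}{86 + Q} \frac{1}{91} + \frac{b}{284} = \frac{-11 + b}{91 \left(86 + Q\right)} + \frac{b}{284} = \frac{b}{284} + \frac{-11 + b}{91 \left(86 + Q\right)}$)
$- \frac{50066}{-282683} + \frac{k{\left(616,339 \right)}}{242490} = - \frac{50066}{-282683} + \frac{\frac{1}{25844} \frac{1}{86 + 616} \left(-3124 + 8110 \cdot 339 + 91 \cdot 616 \cdot 339\right)}{242490} = \left(-50066\right) \left(- \frac{1}{282683}\right) + \frac{-3124 + 2749290 + 19002984}{25844 \cdot 702} \cdot \frac{1}{242490} = \frac{50066}{282683} + \frac{1}{25844} \cdot \frac{1}{702} \cdot 21749150 \cdot \frac{1}{242490} = \frac{50066}{282683} + \frac{10874575}{9071244} \cdot \frac{1}{242490} = \frac{50066}{282683} + \frac{2174915}{439937191512} = \frac{22026510241736737}{124362765108186696}$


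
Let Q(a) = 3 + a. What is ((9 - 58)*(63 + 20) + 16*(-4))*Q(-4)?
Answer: 4131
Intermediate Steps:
((9 - 58)*(63 + 20) + 16*(-4))*Q(-4) = ((9 - 58)*(63 + 20) + 16*(-4))*(3 - 4) = (-49*83 - 64)*(-1) = (-4067 - 64)*(-1) = -4131*(-1) = 4131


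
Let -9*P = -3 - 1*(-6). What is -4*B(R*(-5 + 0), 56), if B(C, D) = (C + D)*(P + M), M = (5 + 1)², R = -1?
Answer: -26108/3 ≈ -8702.7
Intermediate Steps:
M = 36 (M = 6² = 36)
P = -⅓ (P = -(-3 - 1*(-6))/9 = -(-3 + 6)/9 = -⅑*3 = -⅓ ≈ -0.33333)
B(C, D) = 107*C/3 + 107*D/3 (B(C, D) = (C + D)*(-⅓ + 36) = (C + D)*(107/3) = 107*C/3 + 107*D/3)
-4*B(R*(-5 + 0), 56) = -4*(107*(-(-5 + 0))/3 + (107/3)*56) = -4*(107*(-1*(-5))/3 + 5992/3) = -4*((107/3)*5 + 5992/3) = -4*(535/3 + 5992/3) = -4*6527/3 = -26108/3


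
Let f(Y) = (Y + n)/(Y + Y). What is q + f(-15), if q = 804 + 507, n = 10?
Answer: 7867/6 ≈ 1311.2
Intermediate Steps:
q = 1311
f(Y) = (10 + Y)/(2*Y) (f(Y) = (Y + 10)/(Y + Y) = (10 + Y)/((2*Y)) = (10 + Y)*(1/(2*Y)) = (10 + Y)/(2*Y))
q + f(-15) = 1311 + (1/2)*(10 - 15)/(-15) = 1311 + (1/2)*(-1/15)*(-5) = 1311 + 1/6 = 7867/6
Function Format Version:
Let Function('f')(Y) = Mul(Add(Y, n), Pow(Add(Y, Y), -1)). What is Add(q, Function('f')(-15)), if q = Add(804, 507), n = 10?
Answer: Rational(7867, 6) ≈ 1311.2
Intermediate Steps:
q = 1311
Function('f')(Y) = Mul(Rational(1, 2), Pow(Y, -1), Add(10, Y)) (Function('f')(Y) = Mul(Add(Y, 10), Pow(Add(Y, Y), -1)) = Mul(Add(10, Y), Pow(Mul(2, Y), -1)) = Mul(Add(10, Y), Mul(Rational(1, 2), Pow(Y, -1))) = Mul(Rational(1, 2), Pow(Y, -1), Add(10, Y)))
Add(q, Function('f')(-15)) = Add(1311, Mul(Rational(1, 2), Pow(-15, -1), Add(10, -15))) = Add(1311, Mul(Rational(1, 2), Rational(-1, 15), -5)) = Add(1311, Rational(1, 6)) = Rational(7867, 6)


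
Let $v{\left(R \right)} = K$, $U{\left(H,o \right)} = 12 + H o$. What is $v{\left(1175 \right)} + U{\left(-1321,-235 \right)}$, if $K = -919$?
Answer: $309528$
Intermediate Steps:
$v{\left(R \right)} = -919$
$v{\left(1175 \right)} + U{\left(-1321,-235 \right)} = -919 + \left(12 - -310435\right) = -919 + \left(12 + 310435\right) = -919 + 310447 = 309528$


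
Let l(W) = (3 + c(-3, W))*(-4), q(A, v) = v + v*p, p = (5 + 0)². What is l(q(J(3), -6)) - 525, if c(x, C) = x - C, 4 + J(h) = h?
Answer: -1149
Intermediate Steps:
J(h) = -4 + h
p = 25 (p = 5² = 25)
q(A, v) = 26*v (q(A, v) = v + v*25 = v + 25*v = 26*v)
l(W) = 4*W (l(W) = (3 + (-3 - W))*(-4) = -W*(-4) = 4*W)
l(q(J(3), -6)) - 525 = 4*(26*(-6)) - 525 = 4*(-156) - 525 = -624 - 525 = -1149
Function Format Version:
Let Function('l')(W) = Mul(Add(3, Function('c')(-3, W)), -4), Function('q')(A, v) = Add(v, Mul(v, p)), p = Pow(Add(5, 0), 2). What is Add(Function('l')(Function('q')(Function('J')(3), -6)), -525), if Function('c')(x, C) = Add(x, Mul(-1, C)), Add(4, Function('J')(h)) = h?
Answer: -1149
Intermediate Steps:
Function('J')(h) = Add(-4, h)
p = 25 (p = Pow(5, 2) = 25)
Function('q')(A, v) = Mul(26, v) (Function('q')(A, v) = Add(v, Mul(v, 25)) = Add(v, Mul(25, v)) = Mul(26, v))
Function('l')(W) = Mul(4, W) (Function('l')(W) = Mul(Add(3, Add(-3, Mul(-1, W))), -4) = Mul(Mul(-1, W), -4) = Mul(4, W))
Add(Function('l')(Function('q')(Function('J')(3), -6)), -525) = Add(Mul(4, Mul(26, -6)), -525) = Add(Mul(4, -156), -525) = Add(-624, -525) = -1149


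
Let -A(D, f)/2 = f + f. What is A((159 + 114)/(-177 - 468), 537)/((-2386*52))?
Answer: 537/31018 ≈ 0.017313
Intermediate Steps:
A(D, f) = -4*f (A(D, f) = -2*(f + f) = -4*f)
A((159 + 114)/(-177 - 468), 537)/((-2386*52)) = (-4*537)/((-2386*52)) = -2148/(-124072) = -2148*(-1/124072) = 537/31018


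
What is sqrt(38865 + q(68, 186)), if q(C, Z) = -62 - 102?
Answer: 13*sqrt(229) ≈ 196.73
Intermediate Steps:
q(C, Z) = -164
sqrt(38865 + q(68, 186)) = sqrt(38865 - 164) = sqrt(38701) = 13*sqrt(229)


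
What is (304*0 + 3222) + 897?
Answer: 4119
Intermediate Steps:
(304*0 + 3222) + 897 = (0 + 3222) + 897 = 3222 + 897 = 4119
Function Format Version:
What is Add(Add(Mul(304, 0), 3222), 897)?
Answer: 4119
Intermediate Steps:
Add(Add(Mul(304, 0), 3222), 897) = Add(Add(0, 3222), 897) = Add(3222, 897) = 4119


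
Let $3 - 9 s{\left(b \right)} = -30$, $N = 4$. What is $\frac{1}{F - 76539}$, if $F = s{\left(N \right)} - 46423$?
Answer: $- \frac{3}{368875} \approx -8.1328 \cdot 10^{-6}$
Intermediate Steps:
$s{\left(b \right)} = \frac{11}{3}$ ($s{\left(b \right)} = \frac{1}{3} - - \frac{10}{3} = \frac{1}{3} + \frac{10}{3} = \frac{11}{3}$)
$F = - \frac{139258}{3}$ ($F = \frac{11}{3} - 46423 = - \frac{139258}{3} \approx -46419.0$)
$\frac{1}{F - 76539} = \frac{1}{- \frac{139258}{3} - 76539} = \frac{1}{- \frac{368875}{3}} = - \frac{3}{368875}$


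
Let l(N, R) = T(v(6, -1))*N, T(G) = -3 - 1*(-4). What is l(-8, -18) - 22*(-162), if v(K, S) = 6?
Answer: 3556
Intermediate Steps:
T(G) = 1 (T(G) = -3 + 4 = 1)
l(N, R) = N (l(N, R) = 1*N = N)
l(-8, -18) - 22*(-162) = -8 - 22*(-162) = -8 + 3564 = 3556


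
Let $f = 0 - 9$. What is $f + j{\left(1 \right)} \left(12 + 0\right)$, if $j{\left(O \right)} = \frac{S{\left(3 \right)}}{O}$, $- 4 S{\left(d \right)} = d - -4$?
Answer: $-30$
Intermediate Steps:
$S{\left(d \right)} = -1 - \frac{d}{4}$ ($S{\left(d \right)} = - \frac{d - -4}{4} = - \frac{d + 4}{4} = - \frac{4 + d}{4} = -1 - \frac{d}{4}$)
$j{\left(O \right)} = - \frac{7}{4 O}$ ($j{\left(O \right)} = \frac{-1 - \frac{3}{4}}{O} = - \frac{7}{4 O}$)
$f = -9$ ($f = 0 - 9 = -9$)
$f + j{\left(1 \right)} \left(12 + 0\right) = -9 + - \frac{7}{4 \cdot 1} \left(12 + 0\right) = -9 + \left(- \frac{7}{4}\right) 1 \cdot 12 = -9 - 21 = -30$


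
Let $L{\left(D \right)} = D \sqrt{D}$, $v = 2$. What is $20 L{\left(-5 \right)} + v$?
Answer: $2 - 100 i \sqrt{5} \approx 2.0 - 223.61 i$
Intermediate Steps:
$L{\left(D \right)} = D^{\frac{3}{2}}$
$20 L{\left(-5 \right)} + v = 20 \left(-5\right)^{\frac{3}{2}} + 2 = 20 \left(- 5 i \sqrt{5}\right) + 2 = - 100 i \sqrt{5} + 2 = 2 - 100 i \sqrt{5}$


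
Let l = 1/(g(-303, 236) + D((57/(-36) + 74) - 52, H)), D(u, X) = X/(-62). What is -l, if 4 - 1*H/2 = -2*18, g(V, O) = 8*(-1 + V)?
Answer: 31/75432 ≈ 0.00041097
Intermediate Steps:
g(V, O) = -8 + 8*V
H = 80 (H = 8 - (-4)*18 = 8 - 2*(-36) = 8 + 72 = 80)
D(u, X) = -X/62 (D(u, X) = X*(-1/62) = -X/62)
l = -31/75432 (l = 1/((-8 + 8*(-303)) - 1/62*80) = 1/((-8 - 2424) - 40/31) = 1/(-2432 - 40/31) = 1/(-75432/31) = -31/75432 ≈ -0.00041097)
-l = -1*(-31/75432) = 31/75432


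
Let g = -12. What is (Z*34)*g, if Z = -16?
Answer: 6528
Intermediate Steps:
(Z*34)*g = -16*34*(-12) = -544*(-12) = 6528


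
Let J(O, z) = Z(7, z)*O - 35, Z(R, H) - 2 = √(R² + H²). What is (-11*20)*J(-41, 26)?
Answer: 25740 + 45100*√29 ≈ 2.6861e+5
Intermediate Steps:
Z(R, H) = 2 + √(H² + R²) (Z(R, H) = 2 + √(R² + H²) = 2 + √(H² + R²))
J(O, z) = -35 + O*(2 + √(49 + z²)) (J(O, z) = (2 + √(z² + 7²))*O - 35 = (2 + √(z² + 49))*O - 35 = (2 + √(49 + z²))*O - 35 = O*(2 + √(49 + z²)) - 35 = -35 + O*(2 + √(49 + z²)))
(-11*20)*J(-41, 26) = (-11*20)*(-35 - 41*(2 + √(49 + 26²))) = -220*(-35 - 41*(2 + √(49 + 676))) = -220*(-35 - 41*(2 + √725)) = -220*(-35 - 41*(2 + 5*√29)) = -220*(-35 + (-82 - 205*√29)) = -220*(-117 - 205*√29) = 25740 + 45100*√29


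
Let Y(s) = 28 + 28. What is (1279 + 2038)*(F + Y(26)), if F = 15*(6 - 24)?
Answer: -709838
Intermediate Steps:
Y(s) = 56
F = -270 (F = 15*(-18) = -270)
(1279 + 2038)*(F + Y(26)) = (1279 + 2038)*(-270 + 56) = 3317*(-214) = -709838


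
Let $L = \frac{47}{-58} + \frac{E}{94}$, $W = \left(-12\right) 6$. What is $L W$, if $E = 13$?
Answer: $\frac{65952}{1363} \approx 48.387$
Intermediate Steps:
$W = -72$
$L = - \frac{916}{1363}$ ($L = \frac{47}{-58} + \frac{13}{94} = 47 \left(- \frac{1}{58}\right) + 13 \cdot \frac{1}{94} = - \frac{47}{58} + \frac{13}{94} = - \frac{916}{1363} \approx -0.67205$)
$L W = \left(- \frac{916}{1363}\right) \left(-72\right) = \frac{65952}{1363}$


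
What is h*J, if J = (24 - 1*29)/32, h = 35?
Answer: -175/32 ≈ -5.4688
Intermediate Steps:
J = -5/32 (J = (24 - 29)*(1/32) = -5*1/32 = -5/32 ≈ -0.15625)
h*J = 35*(-5/32) = -175/32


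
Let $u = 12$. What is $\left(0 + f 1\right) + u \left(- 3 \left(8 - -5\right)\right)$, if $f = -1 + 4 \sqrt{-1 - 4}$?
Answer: $-469 + 4 i \sqrt{5} \approx -469.0 + 8.9443 i$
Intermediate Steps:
$f = -1 + 4 i \sqrt{5}$ ($f = -1 + 4 \sqrt{-5} = -1 + 4 i \sqrt{5} \approx -1.0 + 8.9443 i$)
$\left(0 + f 1\right) + u \left(- 3 \left(8 - -5\right)\right) = \left(0 + \left(-1 + 4 i \sqrt{5}\right) 1\right) + 12 \left(- 3 \left(8 - -5\right)\right) = \left(0 - \left(1 - 4 i \sqrt{5}\right)\right) + 12 \left(- 3 \left(8 + 5\right)\right) = \left(-1 + 4 i \sqrt{5}\right) + 12 \left(\left(-3\right) 13\right) = \left(-1 + 4 i \sqrt{5}\right) + 12 \left(-39\right) = \left(-1 + 4 i \sqrt{5}\right) - 468 = -469 + 4 i \sqrt{5}$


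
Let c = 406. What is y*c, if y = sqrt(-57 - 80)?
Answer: 406*I*sqrt(137) ≈ 4752.1*I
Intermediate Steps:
y = I*sqrt(137) (y = sqrt(-137) = I*sqrt(137) ≈ 11.705*I)
y*c = (I*sqrt(137))*406 = 406*I*sqrt(137)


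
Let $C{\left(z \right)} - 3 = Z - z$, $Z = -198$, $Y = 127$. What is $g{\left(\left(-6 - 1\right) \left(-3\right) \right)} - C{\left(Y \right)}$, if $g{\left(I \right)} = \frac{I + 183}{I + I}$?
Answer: $\frac{2288}{7} \approx 326.86$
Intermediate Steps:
$C{\left(z \right)} = -195 - z$ ($C{\left(z \right)} = 3 - \left(198 + z\right) = -195 - z$)
$g{\left(I \right)} = \frac{183 + I}{2 I}$
$g{\left(\left(-6 - 1\right) \left(-3\right) \right)} - C{\left(Y \right)} = \frac{183 + \left(-6 - 1\right) \left(-3\right)}{2 \left(-6 - 1\right) \left(-3\right)} - \left(-195 - 127\right) = \frac{183 - -21}{2 \left(\left(-7\right) \left(-3\right)\right)} - \left(-195 - 127\right) = \frac{183 + 21}{2 \cdot 21} - -322 = \frac{1}{2} \cdot \frac{1}{21} \cdot 204 + 322 = \frac{34}{7} + 322 = \frac{2288}{7}$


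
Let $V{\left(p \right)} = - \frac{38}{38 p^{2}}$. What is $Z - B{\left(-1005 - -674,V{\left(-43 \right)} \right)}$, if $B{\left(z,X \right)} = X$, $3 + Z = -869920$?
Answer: $- \frac{1608487626}{1849} \approx -8.6992 \cdot 10^{5}$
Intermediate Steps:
$Z = -869923$ ($Z = -3 - 869920 = -869923$)
$V{\left(p \right)} = - \frac{1}{p^{2}}$ ($V{\left(p \right)} = - 38 \frac{1}{38 p^{2}} = - \frac{1}{p^{2}}$)
$Z - B{\left(-1005 - -674,V{\left(-43 \right)} \right)} = -869923 - - \frac{1}{1849} = -869923 + \frac{1}{1849} = - \frac{1608487626}{1849}$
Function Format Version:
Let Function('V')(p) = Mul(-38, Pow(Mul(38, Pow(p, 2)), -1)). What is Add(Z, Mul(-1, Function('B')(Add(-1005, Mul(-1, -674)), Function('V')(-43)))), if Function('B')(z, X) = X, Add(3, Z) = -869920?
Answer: Rational(-1608487626, 1849) ≈ -8.6992e+5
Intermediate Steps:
Z = -869923 (Z = Add(-3, -869920) = -869923)
Function('V')(p) = Mul(-1, Pow(p, -2)) (Function('V')(p) = Mul(-38, Mul(Rational(1, 38), Pow(p, -2))) = Mul(-1, Pow(p, -2)))
Add(Z, Mul(-1, Function('B')(Add(-1005, Mul(-1, -674)), Function('V')(-43)))) = Add(-869923, Mul(-1, Mul(-1, Pow(-43, -2)))) = Add(-869923, Mul(-1, Mul(-1, Rational(1, 1849)))) = Add(-869923, Mul(-1, Rational(-1, 1849))) = Add(-869923, Rational(1, 1849)) = Rational(-1608487626, 1849)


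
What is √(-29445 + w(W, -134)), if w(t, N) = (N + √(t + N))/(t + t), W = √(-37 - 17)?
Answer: √(-1060020 - I*√6*(-134 + √(-134 + 3*I*√6)))/6 ≈ 0.026504 + 171.59*I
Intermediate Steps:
W = 3*I*√6 (W = √(-54) = 3*I*√6 ≈ 7.3485*I)
w(t, N) = (N + √(N + t))/(2*t) (w(t, N) = (N + √(N + t))/((2*t)) = (N + √(N + t))*(1/(2*t)) = (N + √(N + t))/(2*t))
√(-29445 + w(W, -134)) = √(-29445 + (-134 + √(-134 + 3*I*√6))/(2*((3*I*√6)))) = √(-29445 + (-I*√6/18)*(-134 + √(-134 + 3*I*√6))/2) = √(-29445 - I*√6*(-134 + √(-134 + 3*I*√6))/36)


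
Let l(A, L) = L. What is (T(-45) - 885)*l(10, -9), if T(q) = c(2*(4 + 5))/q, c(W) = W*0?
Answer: 7965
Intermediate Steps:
c(W) = 0
T(q) = 0 (T(q) = 0/q = 0)
(T(-45) - 885)*l(10, -9) = (0 - 885)*(-9) = -885*(-9) = 7965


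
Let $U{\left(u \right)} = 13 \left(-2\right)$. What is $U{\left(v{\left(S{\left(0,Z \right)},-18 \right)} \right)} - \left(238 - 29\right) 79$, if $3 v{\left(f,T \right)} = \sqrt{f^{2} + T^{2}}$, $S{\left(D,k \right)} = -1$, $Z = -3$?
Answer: $-16537$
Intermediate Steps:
$v{\left(f,T \right)} = \frac{\sqrt{T^{2} + f^{2}}}{3}$ ($v{\left(f,T \right)} = \frac{\sqrt{f^{2} + T^{2}}}{3} = \frac{\sqrt{T^{2} + f^{2}}}{3}$)
$U{\left(u \right)} = -26$
$U{\left(v{\left(S{\left(0,Z \right)},-18 \right)} \right)} - \left(238 - 29\right) 79 = -26 - \left(238 - 29\right) 79 = -26 - 209 \cdot 79 = -26 - 16511 = -16537$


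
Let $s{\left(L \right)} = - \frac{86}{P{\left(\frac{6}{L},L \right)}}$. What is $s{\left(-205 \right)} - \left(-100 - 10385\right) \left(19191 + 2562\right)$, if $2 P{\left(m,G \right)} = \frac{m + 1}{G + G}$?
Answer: $\frac{45402417395}{199} \approx 2.2815 \cdot 10^{8}$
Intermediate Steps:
$P{\left(m,G \right)} = \frac{1 + m}{4 G}$ ($P{\left(m,G \right)} = \frac{\left(m + 1\right) \frac{1}{G + G}}{2} = \frac{\left(1 + m\right) \frac{1}{2 G}}{2} = \frac{\frac{1}{2} \frac{1}{G} \left(1 + m\right)}{2} = \frac{1 + m}{4 G}$)
$s{\left(L \right)} = - \frac{344 L}{1 + \frac{6}{L}}$ ($s{\left(L \right)} = - \frac{86}{\frac{1}{4} \frac{1}{L} \left(1 + \frac{6}{L}\right)} = - 86 \frac{4 L}{1 + \frac{6}{L}} = - \frac{344 L}{1 + \frac{6}{L}}$)
$s{\left(-205 \right)} - \left(-100 - 10385\right) \left(19191 + 2562\right) = - \frac{344 \left(-205\right)^{2}}{6 - 205} - \left(-100 - 10385\right) \left(19191 + 2562\right) = \left(-344\right) 42025 \frac{1}{-199} - \left(-10485\right) 21753 = \left(-344\right) 42025 \left(- \frac{1}{199}\right) - -228080205 = \frac{14456600}{199} + 228080205 = \frac{45402417395}{199}$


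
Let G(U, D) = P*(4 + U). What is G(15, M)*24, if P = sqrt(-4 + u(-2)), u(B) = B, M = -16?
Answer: 456*I*sqrt(6) ≈ 1117.0*I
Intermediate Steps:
P = I*sqrt(6) (P = sqrt(-4 - 2) = sqrt(-6) = I*sqrt(6) ≈ 2.4495*I)
G(U, D) = I*sqrt(6)*(4 + U) (G(U, D) = (I*sqrt(6))*(4 + U) = I*sqrt(6)*(4 + U))
G(15, M)*24 = (I*sqrt(6)*(4 + 15))*24 = (I*sqrt(6)*19)*24 = (19*I*sqrt(6))*24 = 456*I*sqrt(6)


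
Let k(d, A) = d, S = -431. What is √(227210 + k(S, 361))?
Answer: √226779 ≈ 476.21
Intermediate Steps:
√(227210 + k(S, 361)) = √(227210 - 431) = √226779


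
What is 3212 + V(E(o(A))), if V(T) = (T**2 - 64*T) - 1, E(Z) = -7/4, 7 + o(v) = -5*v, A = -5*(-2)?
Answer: 53217/16 ≈ 3326.1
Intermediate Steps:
A = 10
o(v) = -7 - 5*v
E(Z) = -7/4 (E(Z) = -7*1/4 = -7/4)
V(T) = -1 + T**2 - 64*T
3212 + V(E(o(A))) = 3212 + (-1 + (-7/4)**2 - 64*(-7/4)) = 3212 + (-1 + 49/16 + 112) = 3212 + 1825/16 = 53217/16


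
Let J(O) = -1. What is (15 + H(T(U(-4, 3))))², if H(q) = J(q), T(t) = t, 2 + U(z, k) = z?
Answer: 196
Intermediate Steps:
U(z, k) = -2 + z
H(q) = -1
(15 + H(T(U(-4, 3))))² = (15 - 1)² = 14² = 196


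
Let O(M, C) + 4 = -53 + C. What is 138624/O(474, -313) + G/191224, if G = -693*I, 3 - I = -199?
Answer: -603637059/1608020 ≈ -375.39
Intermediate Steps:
I = 202 (I = 3 - 1*(-199) = 3 + 199 = 202)
G = -139986 (G = -693*202 = -139986)
O(M, C) = -57 + C (O(M, C) = -4 + (-53 + C) = -57 + C)
138624/O(474, -313) + G/191224 = 138624/(-57 - 313) - 139986/191224 = 138624/(-370) - 139986*1/191224 = 138624*(-1/370) - 6363/8692 = -69312/185 - 6363/8692 = -603637059/1608020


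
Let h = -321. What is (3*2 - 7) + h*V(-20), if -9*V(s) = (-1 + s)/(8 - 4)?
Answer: -753/4 ≈ -188.25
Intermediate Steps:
V(s) = 1/36 - s/36 (V(s) = -(-1 + s)/(9*(8 - 4)) = -(-1 + s)/(9*4) = -(-1/4 + s/4)/9 = 1/36 - s/36)
(3*2 - 7) + h*V(-20) = (3*2 - 7) - 321*(1/36 - 1/36*(-20)) = (6 - 7) - 321*(1/36 + 5/9) = -1 - 321*7/12 = -1 - 749/4 = -753/4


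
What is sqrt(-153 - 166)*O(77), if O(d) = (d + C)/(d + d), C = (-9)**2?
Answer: 79*I*sqrt(319)/77 ≈ 18.324*I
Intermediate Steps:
C = 81
O(d) = (81 + d)/(2*d) (O(d) = (d + 81)/(d + d) = (81 + d)/((2*d)) = (81 + d)*(1/(2*d)) = (81 + d)/(2*d))
sqrt(-153 - 166)*O(77) = sqrt(-153 - 166)*((1/2)*(81 + 77)/77) = sqrt(-319)*((1/2)*(1/77)*158) = (I*sqrt(319))*(79/77) = 79*I*sqrt(319)/77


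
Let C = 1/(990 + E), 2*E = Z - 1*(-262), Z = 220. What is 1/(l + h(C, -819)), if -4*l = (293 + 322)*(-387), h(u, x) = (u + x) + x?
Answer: 4924/284918647 ≈ 1.7282e-5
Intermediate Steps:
E = 241 (E = (220 - 1*(-262))/2 = (220 + 262)/2 = (½)*482 = 241)
C = 1/1231 (C = 1/(990 + 241) = 1/1231 ≈ 0.00081235)
h(u, x) = u + 2*x
l = 238005/4 (l = -(293 + 322)*(-387)/4 = -615*(-387)/4 = -¼*(-238005) = 238005/4 ≈ 59501.)
1/(l + h(C, -819)) = 1/(238005/4 + (1/1231 + 2*(-819))) = 1/(238005/4 + (1/1231 - 1638)) = 1/(238005/4 - 2016377/1231) = 1/(284918647/4924) = 4924/284918647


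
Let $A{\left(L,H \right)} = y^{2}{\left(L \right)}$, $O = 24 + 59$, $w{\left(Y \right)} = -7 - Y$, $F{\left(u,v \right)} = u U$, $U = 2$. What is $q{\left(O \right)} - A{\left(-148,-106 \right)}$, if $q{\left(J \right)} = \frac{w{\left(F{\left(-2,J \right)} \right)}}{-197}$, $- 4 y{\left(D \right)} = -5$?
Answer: $- \frac{4877}{3152} \approx -1.5473$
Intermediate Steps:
$y{\left(D \right)} = \frac{5}{4}$ ($y{\left(D \right)} = \left(- \frac{1}{4}\right) \left(-5\right) = \frac{5}{4}$)
$F{\left(u,v \right)} = 2 u$ ($F{\left(u,v \right)} = u 2 = 2 u$)
$O = 83$
$A{\left(L,H \right)} = \frac{25}{16}$ ($A{\left(L,H \right)} = \left(\frac{5}{4}\right)^{2} = \frac{25}{16}$)
$q{\left(J \right)} = \frac{3}{197}$ ($q{\left(J \right)} = \frac{-7 - 2 \left(-2\right)}{-197} = \left(-7 - -4\right) \left(- \frac{1}{197}\right) = \left(-7 + 4\right) \left(- \frac{1}{197}\right) = \left(-3\right) \left(- \frac{1}{197}\right) = \frac{3}{197}$)
$q{\left(O \right)} - A{\left(-148,-106 \right)} = \frac{3}{197} - \frac{25}{16} = - \frac{4877}{3152}$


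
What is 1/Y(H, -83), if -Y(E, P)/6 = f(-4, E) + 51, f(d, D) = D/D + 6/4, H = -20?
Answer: -1/321 ≈ -0.0031153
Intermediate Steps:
f(d, D) = 5/2 (f(d, D) = 1 + 6*(¼) = 1 + 3/2 = 5/2)
Y(E, P) = -321 (Y(E, P) = -6*(5/2 + 51) = -6*107/2 = -321)
1/Y(H, -83) = 1/(-321) = -1/321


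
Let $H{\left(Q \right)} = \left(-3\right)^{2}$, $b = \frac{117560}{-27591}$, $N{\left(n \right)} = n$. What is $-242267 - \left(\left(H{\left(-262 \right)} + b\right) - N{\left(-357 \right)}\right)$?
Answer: $- \frac{6694369543}{27591} \approx -2.4263 \cdot 10^{5}$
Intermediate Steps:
$b = - \frac{117560}{27591}$ ($b = 117560 \left(- \frac{1}{27591}\right) = - \frac{117560}{27591} \approx -4.2608$)
$H{\left(Q \right)} = 9$
$-242267 - \left(\left(H{\left(-262 \right)} + b\right) - N{\left(-357 \right)}\right) = -242267 - \left(\left(9 - \frac{117560}{27591}\right) - -357\right) = -242267 - \left(\frac{130759}{27591} + 357\right) = -242267 - \frac{9980746}{27591} = - \frac{6694369543}{27591}$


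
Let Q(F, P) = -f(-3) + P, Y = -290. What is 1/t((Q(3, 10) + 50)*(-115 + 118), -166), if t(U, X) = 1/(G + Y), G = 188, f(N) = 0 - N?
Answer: -102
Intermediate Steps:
f(N) = -N
Q(F, P) = -3 + P (Q(F, P) = -(-1)*(-3) + P = -1*3 + P = -3 + P)
t(U, X) = -1/102 (t(U, X) = 1/(188 - 290) = 1/(-102) = -1/102)
1/t((Q(3, 10) + 50)*(-115 + 118), -166) = 1/(-1/102) = -102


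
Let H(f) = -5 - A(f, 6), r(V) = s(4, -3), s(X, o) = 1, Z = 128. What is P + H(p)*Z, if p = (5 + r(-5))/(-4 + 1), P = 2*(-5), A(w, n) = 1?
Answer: -778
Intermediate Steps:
r(V) = 1
P = -10
p = -2 (p = (5 + 1)/(-4 + 1) = 6/(-3) = 6*(-⅓) = -2)
H(f) = -6 (H(f) = -5 - 1*1 = -5 - 1 = -6)
P + H(p)*Z = -10 - 6*128 = -10 - 768 = -778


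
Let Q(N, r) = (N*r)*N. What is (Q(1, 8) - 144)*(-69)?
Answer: 9384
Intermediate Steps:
Q(N, r) = r*N²
(Q(1, 8) - 144)*(-69) = (8*1² - 144)*(-69) = (8*1 - 144)*(-69) = (8 - 144)*(-69) = -136*(-69) = 9384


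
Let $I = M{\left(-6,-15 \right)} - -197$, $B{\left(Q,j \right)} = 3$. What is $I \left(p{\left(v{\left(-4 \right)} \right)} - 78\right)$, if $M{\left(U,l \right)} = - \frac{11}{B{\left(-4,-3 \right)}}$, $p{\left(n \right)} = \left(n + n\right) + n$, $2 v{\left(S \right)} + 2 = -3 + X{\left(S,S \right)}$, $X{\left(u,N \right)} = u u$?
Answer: $-11890$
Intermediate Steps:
$X{\left(u,N \right)} = u^{2}$
$v{\left(S \right)} = - \frac{5}{2} + \frac{S^{2}}{2}$ ($v{\left(S \right)} = -1 + \frac{-3 + S^{2}}{2} = -1 + \left(- \frac{3}{2} + \frac{S^{2}}{2}\right) = - \frac{5}{2} + \frac{S^{2}}{2}$)
$p{\left(n \right)} = 3 n$ ($p{\left(n \right)} = 2 n + n = 3 n$)
$M{\left(U,l \right)} = - \frac{11}{3}$
$I = \frac{580}{3}$ ($I = - \frac{11}{3} - -197 = - \frac{11}{3} + 197 = \frac{580}{3} \approx 193.33$)
$I \left(p{\left(v{\left(-4 \right)} \right)} - 78\right) = \frac{580 \left(3 \left(- \frac{5}{2} + \frac{\left(-4\right)^{2}}{2}\right) - 78\right)}{3} = \frac{580 \left(3 \left(- \frac{5}{2} + \frac{1}{2} \cdot 16\right) - 78\right)}{3} = \frac{580 \left(3 \left(- \frac{5}{2} + 8\right) - 78\right)}{3} = \frac{580 \left(3 \cdot \frac{11}{2} - 78\right)}{3} = \frac{580 \left(\frac{33}{2} - 78\right)}{3} = \frac{580}{3} \left(- \frac{123}{2}\right) = -11890$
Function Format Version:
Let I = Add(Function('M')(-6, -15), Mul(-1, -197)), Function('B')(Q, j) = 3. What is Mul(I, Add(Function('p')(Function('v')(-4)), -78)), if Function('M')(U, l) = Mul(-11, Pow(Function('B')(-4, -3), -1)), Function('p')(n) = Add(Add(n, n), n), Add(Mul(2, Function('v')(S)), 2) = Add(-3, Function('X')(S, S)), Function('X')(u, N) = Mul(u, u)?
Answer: -11890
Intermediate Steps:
Function('X')(u, N) = Pow(u, 2)
Function('v')(S) = Add(Rational(-5, 2), Mul(Rational(1, 2), Pow(S, 2))) (Function('v')(S) = Add(-1, Mul(Rational(1, 2), Add(-3, Pow(S, 2)))) = Add(-1, Add(Rational(-3, 2), Mul(Rational(1, 2), Pow(S, 2)))) = Add(Rational(-5, 2), Mul(Rational(1, 2), Pow(S, 2))))
Function('p')(n) = Mul(3, n) (Function('p')(n) = Add(Mul(2, n), n) = Mul(3, n))
Function('M')(U, l) = Rational(-11, 3) (Function('M')(U, l) = Mul(-11, Pow(3, -1)) = Mul(-11, Rational(1, 3)) = Rational(-11, 3))
I = Rational(580, 3) (I = Add(Rational(-11, 3), Mul(-1, -197)) = Add(Rational(-11, 3), 197) = Rational(580, 3) ≈ 193.33)
Mul(I, Add(Function('p')(Function('v')(-4)), -78)) = Mul(Rational(580, 3), Add(Mul(3, Add(Rational(-5, 2), Mul(Rational(1, 2), Pow(-4, 2)))), -78)) = Mul(Rational(580, 3), Add(Mul(3, Add(Rational(-5, 2), Mul(Rational(1, 2), 16))), -78)) = Mul(Rational(580, 3), Add(Mul(3, Add(Rational(-5, 2), 8)), -78)) = Mul(Rational(580, 3), Add(Mul(3, Rational(11, 2)), -78)) = Mul(Rational(580, 3), Add(Rational(33, 2), -78)) = Mul(Rational(580, 3), Rational(-123, 2)) = -11890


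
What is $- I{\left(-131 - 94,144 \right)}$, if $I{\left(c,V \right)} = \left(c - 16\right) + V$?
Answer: $97$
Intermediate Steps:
$I{\left(c,V \right)} = -16 + V + c$ ($I{\left(c,V \right)} = \left(-16 + c\right) + V = -16 + V + c$)
$- I{\left(-131 - 94,144 \right)} = - (-16 + 144 - 225) = \left(-1\right) \left(-97\right) = 97$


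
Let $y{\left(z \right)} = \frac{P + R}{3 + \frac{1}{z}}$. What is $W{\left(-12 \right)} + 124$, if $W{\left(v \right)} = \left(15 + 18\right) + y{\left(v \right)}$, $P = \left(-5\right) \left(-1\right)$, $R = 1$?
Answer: $\frac{5567}{35} \approx 159.06$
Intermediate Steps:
$P = 5$
$y{\left(z \right)} = \frac{6}{3 + \frac{1}{z}}$ ($y{\left(z \right)} = \frac{5 + 1}{3 + \frac{1}{z}} = \frac{6}{3 + \frac{1}{z}}$)
$W{\left(v \right)} = 33 + \frac{6 v}{1 + 3 v}$ ($W{\left(v \right)} = \left(15 + 18\right) + \frac{6 v}{1 + 3 v} = 33 + \frac{6 v}{1 + 3 v}$)
$W{\left(-12 \right)} + 124 = \frac{3 \left(11 + 35 \left(-12\right)\right)}{1 + 3 \left(-12\right)} + 124 = \frac{3 \left(11 - 420\right)}{1 - 36} + 124 = 3 \frac{1}{-35} \left(-409\right) + 124 = 3 \left(- \frac{1}{35}\right) \left(-409\right) + 124 = \frac{1227}{35} + 124 = \frac{5567}{35}$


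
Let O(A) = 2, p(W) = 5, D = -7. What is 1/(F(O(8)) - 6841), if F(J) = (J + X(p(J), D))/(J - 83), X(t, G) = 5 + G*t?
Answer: -81/554093 ≈ -0.00014618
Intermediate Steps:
F(J) = (-30 + J)/(-83 + J) (F(J) = (J + (5 - 7*5))/(J - 83) = (J + (5 - 35))/(-83 + J) = (J - 30)/(-83 + J) = (-30 + J)/(-83 + J))
1/(F(O(8)) - 6841) = 1/((-30 + 2)/(-83 + 2) - 6841) = 1/(-28/(-81) - 6841) = 1/(-1/81*(-28) - 6841) = 1/(28/81 - 6841) = 1/(-554093/81) = -81/554093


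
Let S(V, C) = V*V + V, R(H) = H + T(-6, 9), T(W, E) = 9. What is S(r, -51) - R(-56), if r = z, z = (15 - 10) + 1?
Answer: 89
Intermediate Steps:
R(H) = 9 + H (R(H) = H + 9 = 9 + H)
z = 6 (z = 5 + 1 = 6)
r = 6
S(V, C) = V + V² (S(V, C) = V² + V = V + V²)
S(r, -51) - R(-56) = 6*(1 + 6) - (9 - 56) = 6*7 - 1*(-47) = 42 + 47 = 89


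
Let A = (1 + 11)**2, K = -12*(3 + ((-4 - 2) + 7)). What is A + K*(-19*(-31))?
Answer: -28128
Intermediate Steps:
K = -48 (K = -12*(3 + (-6 + 7)) = -12*(3 + 1) = -12*4 = -48)
A = 144 (A = 12**2 = 144)
A + K*(-19*(-31)) = 144 - (-912)*(-31) = 144 - 48*589 = 144 - 28272 = -28128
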